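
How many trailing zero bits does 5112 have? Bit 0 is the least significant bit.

5112 = 1001111111000
Trailing zeros: 3, so the lowest set bit is bit 3 (value 8).

3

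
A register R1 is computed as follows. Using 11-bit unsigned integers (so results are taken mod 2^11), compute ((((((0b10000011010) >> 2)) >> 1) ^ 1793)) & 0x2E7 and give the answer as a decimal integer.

642

0b10000011010 = 10000011010
→ >> 2 → 00100000110 = 262
→ >> 1 → 00010000011 = 131
1793 = 11100000001
→ ^ → 11110000010 = 1922
0x2E7 = 01011100111
→ & → 01010000010 = 642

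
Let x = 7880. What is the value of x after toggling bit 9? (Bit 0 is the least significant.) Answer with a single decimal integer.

x = 01111011001000
bit 9 is currently 1; toggle it via x ^ (1 << 9) = x ^ 512
→ 01110011001000 = 7368

7368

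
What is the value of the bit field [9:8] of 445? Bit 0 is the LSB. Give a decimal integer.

1

v = 00110111101
Shift right by 8: 001
Mask low 2 bits: 01 = 1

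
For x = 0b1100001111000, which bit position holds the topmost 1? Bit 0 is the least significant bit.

0b1100001111000 = 1100001111000
The topmost 1 is at position 12 (since 2^12 = 4096 ≤ 6264 < 8192).

12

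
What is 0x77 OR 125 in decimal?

0x77 = 1110111
125 = 1111101
 OR → 1111111 = 127

127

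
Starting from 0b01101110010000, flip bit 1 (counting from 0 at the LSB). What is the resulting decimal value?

7058

x = 01101110010000
bit 1 is currently 0; toggle it via x ^ (1 << 1) = x ^ 2
→ 01101110010010 = 7058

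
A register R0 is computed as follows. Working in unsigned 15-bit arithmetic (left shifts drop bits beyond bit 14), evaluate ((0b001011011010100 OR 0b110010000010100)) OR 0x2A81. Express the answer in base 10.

0b001011011010100 = 001011011010100
0b110010000010100 = 110010000010100
→ OR → 111011011010100 = 30420
0x2A81 = 010101010000001
→ OR → 111111011010101 = 32469

32469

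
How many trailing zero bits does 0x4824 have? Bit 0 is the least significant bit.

2

0x4824 = 100100000100100
Trailing zeros: 2, so the lowest set bit is bit 2 (value 4).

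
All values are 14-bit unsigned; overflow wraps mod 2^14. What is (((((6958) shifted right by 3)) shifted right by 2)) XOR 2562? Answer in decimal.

2779

6958 = 01101100101110
→ shifted right by 3 → 00001101100101 = 869
→ shifted right by 2 → 00000011011001 = 217
2562 = 00101000000010
→ XOR → 00101011011011 = 2779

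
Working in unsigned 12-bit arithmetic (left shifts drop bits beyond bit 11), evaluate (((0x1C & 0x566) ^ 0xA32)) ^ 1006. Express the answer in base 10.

2520

0x1C = 000000011100
0x566 = 010101100110
→ & → 000000000100 = 4
0xA32 = 101000110010
→ ^ → 101000110110 = 2614
1006 = 001111101110
→ ^ → 100111011000 = 2520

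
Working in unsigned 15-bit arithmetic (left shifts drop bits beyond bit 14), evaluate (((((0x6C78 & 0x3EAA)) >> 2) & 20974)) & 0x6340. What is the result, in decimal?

256

0x6C78 = 110110001111000
0x3EAA = 011111010101010
→ & → 010110000101000 = 11304
→ >> 2 → 000101100001010 = 2826
20974 = 101000111101110
→ & → 000000100001010 = 266
0x6340 = 110001101000000
→ & → 000000100000000 = 256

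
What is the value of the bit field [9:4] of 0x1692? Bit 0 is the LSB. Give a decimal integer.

41

v = 01011010010010
Shift right by 4: 0101101001
Mask low 6 bits: 101001 = 41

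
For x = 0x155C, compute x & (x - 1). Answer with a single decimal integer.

x = 1010101011100 = 5468
x - 1 = 1010101011011
AND   = 1010101011000 = 5464
(x & (x - 1) clears the lowest set bit of x.)

5464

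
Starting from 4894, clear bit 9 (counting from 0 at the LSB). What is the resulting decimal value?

4382

x = 1001100011110
bit 9 is currently 1; clear it via x & ~(1 << 9) = x & ~512
→ 1000100011110 = 4382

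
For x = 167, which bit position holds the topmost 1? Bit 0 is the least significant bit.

167 = 10100111
The topmost 1 is at position 7 (since 2^7 = 128 ≤ 167 < 256).

7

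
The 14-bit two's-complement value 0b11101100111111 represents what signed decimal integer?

pattern = 11101100111111 (MSB is 1 ⇒ negative)
Invert: 00010011000000, add 1 → 00010011000001 = 1217, so the value is -1217.
(Equivalently: 15167 - 2^14 = 15167 - 16384 = -1217.)

-1217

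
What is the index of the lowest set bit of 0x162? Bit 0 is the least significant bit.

0x162 = 101100010
Trailing zeros: 1, so the lowest set bit is bit 1 (value 2).

1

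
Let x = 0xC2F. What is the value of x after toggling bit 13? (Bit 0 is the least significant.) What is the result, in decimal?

11311

x = 000110000101111
bit 13 is currently 0; toggle it via x ^ (1 << 13) = x ^ 8192
→ 010110000101111 = 11311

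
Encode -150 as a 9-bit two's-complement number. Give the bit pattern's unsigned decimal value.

362

150 in 9 bits: 010010110
Invert: 101101001
Add 1:  101101010 = 362
(Check: 2^9 - 150 = 512 - 150 = 362.)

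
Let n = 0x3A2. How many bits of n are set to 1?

0x3A2 = 1110100010
Count the 1s: 1 + 1 + 1 + 1 + 1 = 5

5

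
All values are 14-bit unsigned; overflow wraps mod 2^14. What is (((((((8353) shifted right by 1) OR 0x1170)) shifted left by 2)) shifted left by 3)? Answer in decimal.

8353 = 10000010100001
→ shifted right by 1 → 01000001010000 = 4176
0x1170 = 01000101110000
→ OR → 01000101110000 = 4464
→ shifted left by 2 (mod 2^14) → 00010111000000 = 1472
→ shifted left by 3 (mod 2^14) → 10111000000000 = 11776

11776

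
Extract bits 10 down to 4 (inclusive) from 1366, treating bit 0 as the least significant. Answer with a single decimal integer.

85

v = 10101010110
Shift right by 4: 1010101
Mask low 7 bits: 1010101 = 85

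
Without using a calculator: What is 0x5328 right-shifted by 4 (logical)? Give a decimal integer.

1330

0x5328 = 101001100101000
shift right by 4 → 000010100110010 = 1330
(equivalently, floor(21288 / 16))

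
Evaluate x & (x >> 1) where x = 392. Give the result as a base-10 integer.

x = 110001000 = 392
x>>1 = 011000100
AND  = 010000000 = 128
(x & (x >> 1) has a 1 wherever x has two consecutive 1 bits.)

128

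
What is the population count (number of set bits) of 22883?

22883 = 101100101100011
Count the 1s: 1 + 1 + 1 + 1 + 1 + 1 + 1 + 1 = 8

8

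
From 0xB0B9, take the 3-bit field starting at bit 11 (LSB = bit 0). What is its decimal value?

6

v = 1011000010111001
Shift right by 11: 10110
Mask low 3 bits: 110 = 6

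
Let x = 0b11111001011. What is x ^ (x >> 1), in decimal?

1070

x = 11111001011 = 1995
x>>1 = 01111100101
XOR  = 10000101110 = 1070
(x ^ (x >> 1) gives the standard binary-reflected Gray code of x.)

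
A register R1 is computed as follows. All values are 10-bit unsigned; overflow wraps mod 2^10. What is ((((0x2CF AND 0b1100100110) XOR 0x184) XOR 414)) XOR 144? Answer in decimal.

0x2CF = 1011001111
0b1100100110 = 1100100110
→ AND → 1000000110 = 518
0x184 = 0110000100
→ XOR → 1110000010 = 898
414 = 0110011110
→ XOR → 1000011100 = 540
144 = 0010010000
→ XOR → 1010001100 = 652

652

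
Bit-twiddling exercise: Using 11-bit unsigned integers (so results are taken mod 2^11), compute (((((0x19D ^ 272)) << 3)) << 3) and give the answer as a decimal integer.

832

0x19D = 00110011101
272 = 00100010000
→ ^ → 00010001101 = 141
→ << 3 (mod 2^11) → 10001101000 = 1128
→ << 3 (mod 2^11) → 01101000000 = 832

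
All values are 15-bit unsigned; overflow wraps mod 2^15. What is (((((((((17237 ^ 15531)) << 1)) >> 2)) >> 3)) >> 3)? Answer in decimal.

127

17237 = 100001101010101
15531 = 011110010101011
→ ^ → 111111111111110 = 32766
→ << 1 (mod 2^15) → 111111111111100 = 32764
→ >> 2 → 001111111111111 = 8191
→ >> 3 → 000001111111111 = 1023
→ >> 3 → 000000001111111 = 127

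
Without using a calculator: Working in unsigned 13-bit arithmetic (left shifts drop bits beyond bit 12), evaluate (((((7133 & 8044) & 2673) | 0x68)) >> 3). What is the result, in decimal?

7133 = 1101111011101
8044 = 1111101101100
→ & → 1101101001100 = 6988
2673 = 0101001110001
→ & → 0101001000000 = 2624
0x68 = 0000001101000
→ | → 0101001101000 = 2664
→ >> 3 → 0000101001101 = 333

333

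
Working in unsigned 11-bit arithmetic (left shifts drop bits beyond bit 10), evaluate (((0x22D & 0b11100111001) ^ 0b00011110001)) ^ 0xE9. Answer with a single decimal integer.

0x22D = 01000101101
0b11100111001 = 11100111001
→ & → 01000101001 = 553
0b00011110001 = 00011110001
→ ^ → 01011011000 = 728
0xE9 = 00011101001
→ ^ → 01000110001 = 561

561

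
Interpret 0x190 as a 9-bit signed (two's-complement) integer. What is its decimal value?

pattern = 110010000 (MSB is 1 ⇒ negative)
Invert: 001101111, add 1 → 001110000 = 112, so the value is -112.
(Equivalently: 400 - 2^9 = 400 - 512 = -112.)

-112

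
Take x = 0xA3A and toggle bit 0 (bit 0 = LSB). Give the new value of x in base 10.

x = 101000111010
bit 0 is currently 0; toggle it via x ^ (1 << 0) = x ^ 1
→ 101000111011 = 2619

2619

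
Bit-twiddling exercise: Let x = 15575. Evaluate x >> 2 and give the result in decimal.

15575 = 11110011010111
shift right by 2 → 00111100110101 = 3893
(equivalently, floor(15575 / 4))

3893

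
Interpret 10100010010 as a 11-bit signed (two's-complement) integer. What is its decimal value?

pattern = 10100010010 (MSB is 1 ⇒ negative)
Invert: 01011101101, add 1 → 01011101110 = 750, so the value is -750.
(Equivalently: 1298 - 2^11 = 1298 - 2048 = -750.)

-750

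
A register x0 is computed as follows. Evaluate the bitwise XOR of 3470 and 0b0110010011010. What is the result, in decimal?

276

3470 = 110110001110
b = 110010011010
XOR → 000100010100 = 276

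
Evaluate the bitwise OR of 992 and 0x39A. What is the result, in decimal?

1018

992 = 1111100000
0x39A = 1110011010
 OR → 1111111010 = 1018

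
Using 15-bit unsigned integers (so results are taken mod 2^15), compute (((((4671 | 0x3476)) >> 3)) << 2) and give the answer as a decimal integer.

6972

4671 = 001001000111111
0x3476 = 011010001110110
→ | → 011011001111111 = 13951
→ >> 3 → 000011011001111 = 1743
→ << 2 (mod 2^15) → 001101100111100 = 6972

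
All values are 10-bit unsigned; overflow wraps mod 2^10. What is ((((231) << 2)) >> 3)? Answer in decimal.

115

231 = 0011100111
→ << 2 (mod 2^10) → 1110011100 = 924
→ >> 3 → 0001110011 = 115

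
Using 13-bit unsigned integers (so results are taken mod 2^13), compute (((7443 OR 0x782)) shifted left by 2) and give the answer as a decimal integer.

7443 = 1110100010011
0x782 = 0011110000010
→ OR → 1111110010011 = 8083
→ shifted left by 2 (mod 2^13) → 1111001001100 = 7756

7756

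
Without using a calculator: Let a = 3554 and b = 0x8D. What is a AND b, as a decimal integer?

3554 = 110111100010
0x8D = 000010001101
AND → 000010000000 = 128

128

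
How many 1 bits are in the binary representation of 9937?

9937 = 10011011010001
Count the 1s: 1 + 1 + 1 + 1 + 1 + 1 + 1 = 7

7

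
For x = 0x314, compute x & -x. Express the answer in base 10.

x = 1100010100 = 788
-x (two's complement) = …0011101100
AND   = 0000000100 = 4
(x & -x isolates the lowest set bit of x.)

4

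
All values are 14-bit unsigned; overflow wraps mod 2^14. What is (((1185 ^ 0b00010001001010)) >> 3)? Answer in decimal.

1185 = 00010010100001
0b00010001001010 = 00010001001010
→ ^ → 00000011101011 = 235
→ >> 3 → 00000000011101 = 29

29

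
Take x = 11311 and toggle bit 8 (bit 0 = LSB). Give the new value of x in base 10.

11567

x = 010110000101111
bit 8 is currently 0; toggle it via x ^ (1 << 8) = x ^ 256
→ 010110100101111 = 11567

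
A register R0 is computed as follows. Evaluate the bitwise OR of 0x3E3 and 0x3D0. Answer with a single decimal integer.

0x3E3 = 1111100011
0x3D0 = 1111010000
 OR → 1111110011 = 1011

1011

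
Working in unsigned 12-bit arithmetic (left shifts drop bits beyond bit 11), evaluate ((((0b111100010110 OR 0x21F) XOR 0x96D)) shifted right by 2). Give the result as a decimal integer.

0b111100010110 = 111100010110
0x21F = 001000011111
→ OR → 111100011111 = 3871
0x96D = 100101101101
→ XOR → 011001110010 = 1650
→ shifted right by 2 → 000110011100 = 412

412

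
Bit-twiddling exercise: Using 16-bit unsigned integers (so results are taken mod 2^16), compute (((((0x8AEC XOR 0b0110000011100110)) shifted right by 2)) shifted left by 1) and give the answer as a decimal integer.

29956

0x8AEC = 1000101011101100
0b0110000011100110 = 0110000011100110
→ XOR → 1110101000001010 = 59914
→ shifted right by 2 → 0011101010000010 = 14978
→ shifted left by 1 (mod 2^16) → 0111010100000100 = 29956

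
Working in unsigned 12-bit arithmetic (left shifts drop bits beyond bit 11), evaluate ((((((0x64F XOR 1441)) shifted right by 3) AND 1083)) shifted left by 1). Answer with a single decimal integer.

114

0x64F = 011001001111
1441 = 010110100001
→ XOR → 001111101110 = 1006
→ shifted right by 3 → 000001111101 = 125
1083 = 010000111011
→ AND → 000000111001 = 57
→ shifted left by 1 (mod 2^12) → 000001110010 = 114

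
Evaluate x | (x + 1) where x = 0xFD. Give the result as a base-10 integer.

255

x = 11111101 = 253
x + 1 = 11111110
OR    = 11111111 = 255
(x | (x + 1) sets the lowest cleared bit.)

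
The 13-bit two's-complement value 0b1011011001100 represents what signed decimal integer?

pattern = 1011011001100 (MSB is 1 ⇒ negative)
Invert: 0100100110011, add 1 → 0100100110100 = 2356, so the value is -2356.
(Equivalently: 5836 - 2^13 = 5836 - 8192 = -2356.)

-2356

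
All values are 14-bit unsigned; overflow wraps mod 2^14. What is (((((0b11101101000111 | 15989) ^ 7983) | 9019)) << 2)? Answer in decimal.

3564

0b11101101000111 = 11101101000111
15989 = 11111001110101
→ | → 11111101110111 = 16247
7983 = 01111100101111
→ ^ → 10000001011000 = 8280
9019 = 10001100111011
→ | → 10001101111011 = 9083
→ << 2 (mod 2^14) → 00110111101100 = 3564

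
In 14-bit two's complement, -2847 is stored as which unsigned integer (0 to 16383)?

13537

2847 in 14 bits: 00101100011111
Invert: 11010011100000
Add 1:  11010011100001 = 13537
(Check: 2^14 - 2847 = 16384 - 2847 = 13537.)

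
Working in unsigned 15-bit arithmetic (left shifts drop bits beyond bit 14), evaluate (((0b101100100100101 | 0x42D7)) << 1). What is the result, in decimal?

14318

0b101100100100101 = 101100100100101
0x42D7 = 100001011010111
→ | → 101101111110111 = 23543
→ << 1 (mod 2^15) → 011011111101110 = 14318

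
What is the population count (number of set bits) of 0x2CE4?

0x2CE4 = 10110011100100
Count the 1s: 1 + 1 + 1 + 1 + 1 + 1 + 1 = 7

7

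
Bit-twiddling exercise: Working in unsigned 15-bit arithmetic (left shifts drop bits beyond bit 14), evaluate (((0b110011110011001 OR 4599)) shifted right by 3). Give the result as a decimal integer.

0b110011110011001 = 110011110011001
4599 = 001000111110111
→ OR → 111011111111111 = 30719
→ shifted right by 3 → 000111011111111 = 3839

3839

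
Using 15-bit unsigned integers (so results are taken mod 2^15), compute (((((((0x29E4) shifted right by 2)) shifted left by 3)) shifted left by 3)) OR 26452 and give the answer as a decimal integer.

32596

0x29E4 = 010100111100100
→ shifted right by 2 → 000101001111001 = 2681
→ shifted left by 3 (mod 2^15) → 101001111001000 = 21448
→ shifted left by 3 (mod 2^15) → 001111001000000 = 7744
26452 = 110011101010100
→ OR → 111111101010100 = 32596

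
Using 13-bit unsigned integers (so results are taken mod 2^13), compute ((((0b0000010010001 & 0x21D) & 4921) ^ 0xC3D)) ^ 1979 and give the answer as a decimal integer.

0b0000010010001 = 0000010010001
0x21D = 0001000011101
→ & → 0000000010001 = 17
4921 = 1001100111001
→ & → 0000000010001 = 17
0xC3D = 0110000111101
→ ^ → 0110000101100 = 3116
1979 = 0011110111011
→ ^ → 0101110010111 = 2967

2967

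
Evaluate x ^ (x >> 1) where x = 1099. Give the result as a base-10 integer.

1646

x = 10001001011 = 1099
x>>1 = 01000100101
XOR  = 11001101110 = 1646
(x ^ (x >> 1) gives the standard binary-reflected Gray code of x.)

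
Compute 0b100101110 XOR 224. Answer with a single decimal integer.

462

a = 100101110
224 = 011100000
XOR → 111001110 = 462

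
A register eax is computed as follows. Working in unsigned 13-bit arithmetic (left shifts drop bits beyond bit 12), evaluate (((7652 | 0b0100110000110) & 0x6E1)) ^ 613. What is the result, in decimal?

7652 = 1110111100100
0b0100110000110 = 0100110000110
→ | → 1110111100110 = 7654
0x6E1 = 0011011100001
→ & → 0010011100000 = 1248
613 = 0001001100101
→ ^ → 0011010000101 = 1669

1669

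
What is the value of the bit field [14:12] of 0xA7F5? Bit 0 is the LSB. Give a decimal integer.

v = 1010011111110101
Shift right by 12: 1010
Mask low 3 bits: 010 = 2

2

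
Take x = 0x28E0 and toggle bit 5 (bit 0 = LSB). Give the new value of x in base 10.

10432

x = 0010100011100000
bit 5 is currently 1; toggle it via x ^ (1 << 5) = x ^ 32
→ 0010100011000000 = 10432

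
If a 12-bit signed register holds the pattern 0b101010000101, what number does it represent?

-1403

pattern = 101010000101 (MSB is 1 ⇒ negative)
Invert: 010101111010, add 1 → 010101111011 = 1403, so the value is -1403.
(Equivalently: 2693 - 2^12 = 2693 - 4096 = -1403.)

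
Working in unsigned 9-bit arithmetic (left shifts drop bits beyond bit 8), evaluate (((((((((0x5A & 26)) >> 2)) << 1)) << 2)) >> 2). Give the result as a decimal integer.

12

0x5A = 001011010
26 = 000011010
→ & → 000011010 = 26
→ >> 2 → 000000110 = 6
→ << 1 (mod 2^9) → 000001100 = 12
→ << 2 (mod 2^9) → 000110000 = 48
→ >> 2 → 000001100 = 12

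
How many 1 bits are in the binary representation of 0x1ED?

7

0x1ED = 111101101
Count the 1s: 1 + 1 + 1 + 1 + 1 + 1 + 1 = 7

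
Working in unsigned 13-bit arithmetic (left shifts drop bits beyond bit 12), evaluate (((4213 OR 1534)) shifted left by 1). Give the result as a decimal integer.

4213 = 1000001110101
1534 = 0010111111110
→ OR → 1010111111111 = 5631
→ shifted left by 1 (mod 2^13) → 0101111111110 = 3070

3070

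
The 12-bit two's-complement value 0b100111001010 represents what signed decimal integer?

pattern = 100111001010 (MSB is 1 ⇒ negative)
Invert: 011000110101, add 1 → 011000110110 = 1590, so the value is -1590.
(Equivalently: 2506 - 2^12 = 2506 - 4096 = -1590.)

-1590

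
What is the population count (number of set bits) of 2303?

2303 = 100011111111
Count the 1s: 1 + 1 + 1 + 1 + 1 + 1 + 1 + 1 + 1 = 9

9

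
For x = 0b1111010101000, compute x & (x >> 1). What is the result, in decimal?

3584

x = 1111010101000 = 7848
x>>1 = 0111101010100
AND  = 0111000000000 = 3584
(x & (x >> 1) has a 1 wherever x has two consecutive 1 bits.)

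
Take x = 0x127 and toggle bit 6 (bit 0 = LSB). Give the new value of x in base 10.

359

x = 000100100111
bit 6 is currently 0; toggle it via x ^ (1 << 6) = x ^ 64
→ 000101100111 = 359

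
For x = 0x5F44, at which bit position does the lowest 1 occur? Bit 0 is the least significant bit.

2

0x5F44 = 101111101000100
Trailing zeros: 2, so the lowest set bit is bit 2 (value 4).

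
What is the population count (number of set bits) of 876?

876 = 1101101100
Count the 1s: 1 + 1 + 1 + 1 + 1 + 1 = 6

6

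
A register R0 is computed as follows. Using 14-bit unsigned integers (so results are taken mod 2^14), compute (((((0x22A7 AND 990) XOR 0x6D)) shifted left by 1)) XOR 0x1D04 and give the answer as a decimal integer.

0x22A7 = 10001010100111
990 = 00001111011110
→ AND → 00001010000110 = 646
0x6D = 00000001101101
→ XOR → 00001011101011 = 747
→ shifted left by 1 (mod 2^14) → 00010111010110 = 1494
0x1D04 = 01110100000100
→ XOR → 01100011010010 = 6354

6354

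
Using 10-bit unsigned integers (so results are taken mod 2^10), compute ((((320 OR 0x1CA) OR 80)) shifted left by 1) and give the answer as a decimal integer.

320 = 0101000000
0x1CA = 0111001010
→ OR → 0111001010 = 458
80 = 0001010000
→ OR → 0111011010 = 474
→ shifted left by 1 (mod 2^10) → 1110110100 = 948

948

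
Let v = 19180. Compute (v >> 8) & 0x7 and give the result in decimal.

v = 0100101011101100
Shift right by 8: 01001010
Mask low 3 bits: 010 = 2

2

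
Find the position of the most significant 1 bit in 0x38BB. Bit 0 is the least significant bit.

0x38BB = 11100010111011
The topmost 1 is at position 13 (since 2^13 = 8192 ≤ 14523 < 16384).

13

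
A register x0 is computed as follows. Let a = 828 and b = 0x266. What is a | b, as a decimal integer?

828 = 1100111100
0x266 = 1001100110
 OR → 1101111110 = 894

894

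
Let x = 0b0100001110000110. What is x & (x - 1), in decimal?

x = 100001110000110 = 17286
x - 1 = 100001110000101
AND   = 100001110000100 = 17284
(x & (x - 1) clears the lowest set bit of x.)

17284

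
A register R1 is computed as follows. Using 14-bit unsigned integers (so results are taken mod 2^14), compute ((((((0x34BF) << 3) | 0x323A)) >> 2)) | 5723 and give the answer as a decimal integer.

0x34BF = 11010010111111
→ << 3 (mod 2^14) → 10010111111000 = 9720
0x323A = 11001000111010
→ | → 11011111111010 = 14330
→ >> 2 → 00110111111110 = 3582
5723 = 01011001011011
→ | → 01111111111111 = 8191

8191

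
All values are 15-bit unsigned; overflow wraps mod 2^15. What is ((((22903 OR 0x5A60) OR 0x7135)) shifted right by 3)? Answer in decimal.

3950

22903 = 101100101110111
0x5A60 = 101101001100000
→ OR → 101101101110111 = 23415
0x7135 = 111000100110101
→ OR → 111101101110111 = 31607
→ shifted right by 3 → 000111101101110 = 3950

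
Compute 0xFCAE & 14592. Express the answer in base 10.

0xFCAE = 1111110010101110
14592 = 0011100100000000
AND → 0011100000000000 = 14336

14336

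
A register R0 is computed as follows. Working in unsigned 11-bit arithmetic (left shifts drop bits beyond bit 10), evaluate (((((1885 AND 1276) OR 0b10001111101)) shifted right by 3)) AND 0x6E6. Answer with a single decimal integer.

134

1885 = 11101011101
1276 = 10011111100
→ AND → 10001011100 = 1116
0b10001111101 = 10001111101
→ OR → 10001111101 = 1149
→ shifted right by 3 → 00010001111 = 143
0x6E6 = 11011100110
→ AND → 00010000110 = 134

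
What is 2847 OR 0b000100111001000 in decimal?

2847 = 101100011111
b = 100111001000
 OR → 101111011111 = 3039

3039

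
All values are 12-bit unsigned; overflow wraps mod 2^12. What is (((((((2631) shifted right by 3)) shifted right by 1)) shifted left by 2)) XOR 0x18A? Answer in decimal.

794

2631 = 101001000111
→ shifted right by 3 → 000101001000 = 328
→ shifted right by 1 → 000010100100 = 164
→ shifted left by 2 (mod 2^12) → 001010010000 = 656
0x18A = 000110001010
→ XOR → 001100011010 = 794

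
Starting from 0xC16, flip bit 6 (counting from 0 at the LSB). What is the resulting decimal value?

x = 0110000010110
bit 6 is currently 0; toggle it via x ^ (1 << 6) = x ^ 64
→ 0110001010110 = 3158

3158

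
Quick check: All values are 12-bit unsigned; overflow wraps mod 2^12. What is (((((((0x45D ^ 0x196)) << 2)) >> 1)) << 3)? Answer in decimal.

0x45D = 010001011101
0x196 = 000110010110
→ ^ → 010111001011 = 1483
→ << 2 (mod 2^12) → 011100101100 = 1836
→ >> 1 → 001110010110 = 918
→ << 3 (mod 2^12) → 110010110000 = 3248

3248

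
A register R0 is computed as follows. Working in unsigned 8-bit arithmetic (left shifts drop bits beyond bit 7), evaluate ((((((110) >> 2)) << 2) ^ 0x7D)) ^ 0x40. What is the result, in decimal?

110 = 01101110
→ >> 2 → 00011011 = 27
→ << 2 (mod 2^8) → 01101100 = 108
0x7D = 01111101
→ ^ → 00010001 = 17
0x40 = 01000000
→ ^ → 01010001 = 81

81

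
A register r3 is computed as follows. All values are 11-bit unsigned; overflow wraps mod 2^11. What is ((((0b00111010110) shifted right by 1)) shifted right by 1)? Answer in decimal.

117

0b00111010110 = 00111010110
→ shifted right by 1 → 00011101011 = 235
→ shifted right by 1 → 00001110101 = 117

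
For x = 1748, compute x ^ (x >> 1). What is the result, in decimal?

x = 11011010100 = 1748
x>>1 = 01101101010
XOR  = 10110111110 = 1470
(x ^ (x >> 1) gives the standard binary-reflected Gray code of x.)

1470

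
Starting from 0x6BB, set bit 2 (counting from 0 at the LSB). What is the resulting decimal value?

x = 11010111011
bit 2 is currently 0; set it via x | (1 << 2) = x | 4
→ 11010111111 = 1727

1727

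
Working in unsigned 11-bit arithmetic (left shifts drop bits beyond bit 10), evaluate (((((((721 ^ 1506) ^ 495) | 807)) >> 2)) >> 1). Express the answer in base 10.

721 = 01011010001
1506 = 10111100010
→ ^ → 11100110011 = 1843
495 = 00111101111
→ ^ → 11011011100 = 1756
807 = 01100100111
→ | → 11111111111 = 2047
→ >> 2 → 00111111111 = 511
→ >> 1 → 00011111111 = 255

255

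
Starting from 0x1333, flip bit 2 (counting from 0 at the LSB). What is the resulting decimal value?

x = 1001100110011
bit 2 is currently 0; toggle it via x ^ (1 << 2) = x ^ 4
→ 1001100110111 = 4919

4919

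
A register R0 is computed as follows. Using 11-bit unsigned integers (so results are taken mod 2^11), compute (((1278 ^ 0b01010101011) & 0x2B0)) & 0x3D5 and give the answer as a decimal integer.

1278 = 10011111110
0b01010101011 = 01010101011
→ ^ → 11001010101 = 1621
0x2B0 = 01010110000
→ & → 01000010000 = 528
0x3D5 = 01111010101
→ & → 01000010000 = 528

528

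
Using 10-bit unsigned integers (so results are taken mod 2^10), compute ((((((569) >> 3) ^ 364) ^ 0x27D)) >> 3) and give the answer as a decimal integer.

569 = 1000111001
→ >> 3 → 0001000111 = 71
364 = 0101101100
→ ^ → 0100101011 = 299
0x27D = 1001111101
→ ^ → 1101010110 = 854
→ >> 3 → 0001101010 = 106

106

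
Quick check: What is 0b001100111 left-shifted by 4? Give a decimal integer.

1648

x = 00001100111
shift left by 4 → 11001110000 = 1648
(equivalently, 103 × 2^4 = 103 × 16)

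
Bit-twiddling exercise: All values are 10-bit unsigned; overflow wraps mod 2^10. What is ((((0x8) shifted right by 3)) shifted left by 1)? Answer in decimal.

2

0x8 = 0000001000
→ shifted right by 3 → 0000000001 = 1
→ shifted left by 1 (mod 2^10) → 0000000010 = 2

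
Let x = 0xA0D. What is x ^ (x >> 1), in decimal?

3851

x = 101000001101 = 2573
x>>1 = 010100000110
XOR  = 111100001011 = 3851
(x ^ (x >> 1) gives the standard binary-reflected Gray code of x.)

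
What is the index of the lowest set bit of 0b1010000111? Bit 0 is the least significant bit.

0

0b1010000111 = 1010000111
Trailing zeros: 0, so the lowest set bit is bit 0 (value 1).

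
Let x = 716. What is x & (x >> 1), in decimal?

x = 1011001100 = 716
x>>1 = 0101100110
AND  = 0001000100 = 68
(x & (x >> 1) has a 1 wherever x has two consecutive 1 bits.)

68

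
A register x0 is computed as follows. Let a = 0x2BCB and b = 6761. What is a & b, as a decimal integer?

0x2BCB = 10101111001011
6761 = 01101001101001
AND → 00101001001001 = 2633

2633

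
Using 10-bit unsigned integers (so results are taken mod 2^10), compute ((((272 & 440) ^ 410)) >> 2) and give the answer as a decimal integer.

272 = 0100010000
440 = 0110111000
→ & → 0100010000 = 272
410 = 0110011010
→ ^ → 0010001010 = 138
→ >> 2 → 0000100010 = 34

34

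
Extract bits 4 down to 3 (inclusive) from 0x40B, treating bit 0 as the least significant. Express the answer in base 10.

v = 0010000001011
Shift right by 3: 0010000001
Mask low 2 bits: 01 = 1

1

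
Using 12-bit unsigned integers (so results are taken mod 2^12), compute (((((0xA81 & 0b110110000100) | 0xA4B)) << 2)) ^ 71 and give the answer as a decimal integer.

2923

0xA81 = 101010000001
0b110110000100 = 110110000100
→ & → 100010000000 = 2176
0xA4B = 101001001011
→ | → 101011001011 = 2763
→ << 2 (mod 2^12) → 101100101100 = 2860
71 = 000001000111
→ ^ → 101101101011 = 2923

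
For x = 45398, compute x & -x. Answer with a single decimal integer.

2

x = 1011000101010110 = 45398
-x (two's complement) = …0100111010101010
AND   = 0000000000000010 = 2
(x & -x isolates the lowest set bit of x.)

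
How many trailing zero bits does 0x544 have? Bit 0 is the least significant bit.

2

0x544 = 10101000100
Trailing zeros: 2, so the lowest set bit is bit 2 (value 4).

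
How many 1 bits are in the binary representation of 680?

680 = 1010101000
Count the 1s: 1 + 1 + 1 + 1 = 4

4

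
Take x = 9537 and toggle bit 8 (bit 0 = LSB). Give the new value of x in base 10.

9281

x = 10010101000001
bit 8 is currently 1; toggle it via x ^ (1 << 8) = x ^ 256
→ 10010001000001 = 9281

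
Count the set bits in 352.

3

352 = 101100000
Count the 1s: 1 + 1 + 1 = 3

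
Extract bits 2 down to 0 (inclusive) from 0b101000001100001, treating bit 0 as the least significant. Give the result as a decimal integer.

1

v = 101000001100001
Shift right by 0: 101000001100001
Mask low 3 bits: 001 = 1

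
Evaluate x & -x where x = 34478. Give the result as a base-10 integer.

x = 1000011010101110 = 34478
-x (two's complement) = …0111100101010010
AND   = 0000000000000010 = 2
(x & -x isolates the lowest set bit of x.)

2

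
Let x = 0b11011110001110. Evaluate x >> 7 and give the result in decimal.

x = 11011110001110
shift right by 7 → 00000001101111 = 111
(equivalently, floor(14222 / 128))

111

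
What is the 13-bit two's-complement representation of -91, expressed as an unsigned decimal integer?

91 in 13 bits: 0000001011011
Invert: 1111110100100
Add 1:  1111110100101 = 8101
(Check: 2^13 - 91 = 8192 - 91 = 8101.)

8101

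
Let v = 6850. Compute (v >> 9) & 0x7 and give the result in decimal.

5

v = 1101011000010
Shift right by 9: 1101
Mask low 3 bits: 101 = 5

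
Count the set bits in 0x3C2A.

0x3C2A = 11110000101010
Count the 1s: 1 + 1 + 1 + 1 + 1 + 1 + 1 = 7

7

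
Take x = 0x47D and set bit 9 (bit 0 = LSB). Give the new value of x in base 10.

x = 010001111101
bit 9 is currently 0; set it via x | (1 << 9) = x | 512
→ 011001111101 = 1661

1661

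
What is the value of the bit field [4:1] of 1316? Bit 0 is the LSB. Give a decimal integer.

2

v = 010100100100
Shift right by 1: 01010010010
Mask low 4 bits: 0010 = 2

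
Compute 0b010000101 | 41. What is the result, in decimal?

173

a = 10000101
41 = 00101001
 OR → 10101101 = 173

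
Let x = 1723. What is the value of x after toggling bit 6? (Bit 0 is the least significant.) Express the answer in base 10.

1787

x = 11010111011
bit 6 is currently 0; toggle it via x ^ (1 << 6) = x ^ 64
→ 11011111011 = 1787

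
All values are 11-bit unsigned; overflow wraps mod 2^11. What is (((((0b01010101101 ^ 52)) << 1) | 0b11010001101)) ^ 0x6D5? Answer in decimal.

0b01010101101 = 01010101101
52 = 00000110100
→ ^ → 01010011001 = 665
→ << 1 (mod 2^11) → 10100110010 = 1330
0b11010001101 = 11010001101
→ | → 11110111111 = 1983
0x6D5 = 11011010101
→ ^ → 00101101010 = 362

362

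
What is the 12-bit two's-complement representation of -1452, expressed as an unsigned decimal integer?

2644

1452 in 12 bits: 010110101100
Invert: 101001010011
Add 1:  101001010100 = 2644
(Check: 2^12 - 1452 = 4096 - 1452 = 2644.)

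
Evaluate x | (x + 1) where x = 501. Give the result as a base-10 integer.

503

x = 111110101 = 501
x + 1 = 111110110
OR    = 111110111 = 503
(x | (x + 1) sets the lowest cleared bit.)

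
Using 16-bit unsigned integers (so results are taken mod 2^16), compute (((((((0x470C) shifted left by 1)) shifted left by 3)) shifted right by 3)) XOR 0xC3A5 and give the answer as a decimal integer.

0x470C = 0100011100001100
→ shifted left by 1 (mod 2^16) → 1000111000011000 = 36376
→ shifted left by 3 (mod 2^16) → 0111000011000000 = 28864
→ shifted right by 3 → 0000111000011000 = 3608
0xC3A5 = 1100001110100101
→ XOR → 1100110110111101 = 52669

52669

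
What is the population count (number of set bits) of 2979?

7

2979 = 101110100011
Count the 1s: 1 + 1 + 1 + 1 + 1 + 1 + 1 = 7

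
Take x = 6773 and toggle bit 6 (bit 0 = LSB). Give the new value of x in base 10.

x = 1101001110101
bit 6 is currently 1; toggle it via x ^ (1 << 6) = x ^ 64
→ 1101000110101 = 6709

6709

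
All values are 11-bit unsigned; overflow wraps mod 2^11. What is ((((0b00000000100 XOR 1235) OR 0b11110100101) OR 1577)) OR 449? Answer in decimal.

2047

0b00000000100 = 00000000100
1235 = 10011010011
→ XOR → 10011010111 = 1239
0b11110100101 = 11110100101
→ OR → 11111110111 = 2039
1577 = 11000101001
→ OR → 11111111111 = 2047
449 = 00111000001
→ OR → 11111111111 = 2047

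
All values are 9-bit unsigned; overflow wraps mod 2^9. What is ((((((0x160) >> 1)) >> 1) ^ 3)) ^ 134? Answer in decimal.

0x160 = 101100000
→ >> 1 → 010110000 = 176
→ >> 1 → 001011000 = 88
3 = 000000011
→ ^ → 001011011 = 91
134 = 010000110
→ ^ → 011011101 = 221

221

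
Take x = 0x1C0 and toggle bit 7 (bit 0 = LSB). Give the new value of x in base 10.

320

x = 111000000
bit 7 is currently 1; toggle it via x ^ (1 << 7) = x ^ 128
→ 101000000 = 320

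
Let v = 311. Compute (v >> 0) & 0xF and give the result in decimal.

v = 0100110111
Shift right by 0: 0100110111
Mask low 4 bits: 0111 = 7

7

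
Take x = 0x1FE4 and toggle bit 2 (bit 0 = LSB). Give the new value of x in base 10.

8160

x = 01111111100100
bit 2 is currently 1; toggle it via x ^ (1 << 2) = x ^ 4
→ 01111111100000 = 8160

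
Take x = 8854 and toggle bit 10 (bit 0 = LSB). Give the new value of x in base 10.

9878

x = 10001010010110
bit 10 is currently 0; toggle it via x ^ (1 << 10) = x ^ 1024
→ 10011010010110 = 9878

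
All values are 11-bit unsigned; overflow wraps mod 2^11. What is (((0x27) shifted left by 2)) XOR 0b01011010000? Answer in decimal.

0x27 = 00000100111
→ shifted left by 2 (mod 2^11) → 00010011100 = 156
0b01011010000 = 01011010000
→ XOR → 01001001100 = 588

588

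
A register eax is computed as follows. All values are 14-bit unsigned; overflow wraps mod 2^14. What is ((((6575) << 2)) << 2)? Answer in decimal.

6896

6575 = 01100110101111
→ << 2 (mod 2^14) → 10011010111100 = 9916
→ << 2 (mod 2^14) → 01101011110000 = 6896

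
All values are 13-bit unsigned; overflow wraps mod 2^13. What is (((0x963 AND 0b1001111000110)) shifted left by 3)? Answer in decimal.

2576

0x963 = 0100101100011
0b1001111000110 = 1001111000110
→ AND → 0000101000010 = 322
→ shifted left by 3 (mod 2^13) → 0101000010000 = 2576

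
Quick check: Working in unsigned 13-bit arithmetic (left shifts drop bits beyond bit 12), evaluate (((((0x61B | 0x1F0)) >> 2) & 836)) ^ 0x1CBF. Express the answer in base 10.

7675

0x61B = 0011000011011
0x1F0 = 0000111110000
→ | → 0011111111011 = 2043
→ >> 2 → 0000111111110 = 510
836 = 0001101000100
→ & → 0000101000100 = 324
0x1CBF = 1110010111111
→ ^ → 1110111111011 = 7675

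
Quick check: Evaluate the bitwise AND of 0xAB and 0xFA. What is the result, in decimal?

170

0xAB = 10101011
0xFA = 11111010
AND → 10101010 = 170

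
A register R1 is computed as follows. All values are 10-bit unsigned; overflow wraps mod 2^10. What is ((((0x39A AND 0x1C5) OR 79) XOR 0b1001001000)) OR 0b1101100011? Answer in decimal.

999

0x39A = 1110011010
0x1C5 = 0111000101
→ AND → 0110000000 = 384
79 = 0001001111
→ OR → 0111001111 = 463
0b1001001000 = 1001001000
→ XOR → 1110000111 = 903
0b1101100011 = 1101100011
→ OR → 1111100111 = 999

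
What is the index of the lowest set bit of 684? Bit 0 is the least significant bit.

2

684 = 1010101100
Trailing zeros: 2, so the lowest set bit is bit 2 (value 4).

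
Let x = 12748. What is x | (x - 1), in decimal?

x = 11000111001100 = 12748
x - 1 = 11000111001011
OR    = 11000111001111 = 12751
(x | (x - 1) sets all bits below the lowest set bit.)

12751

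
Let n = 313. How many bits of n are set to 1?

313 = 100111001
Count the 1s: 1 + 1 + 1 + 1 + 1 = 5

5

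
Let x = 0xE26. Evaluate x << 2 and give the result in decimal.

14488

0xE26 = 00111000100110
shift left by 2 → 11100010011000 = 14488
(equivalently, 3622 × 2^2 = 3622 × 4)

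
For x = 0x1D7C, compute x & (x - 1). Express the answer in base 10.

x = 1110101111100 = 7548
x - 1 = 1110101111011
AND   = 1110101111000 = 7544
(x & (x - 1) clears the lowest set bit of x.)

7544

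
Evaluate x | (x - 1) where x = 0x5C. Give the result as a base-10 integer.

x = 1011100 = 92
x - 1 = 1011011
OR    = 1011111 = 95
(x | (x - 1) sets all bits below the lowest set bit.)

95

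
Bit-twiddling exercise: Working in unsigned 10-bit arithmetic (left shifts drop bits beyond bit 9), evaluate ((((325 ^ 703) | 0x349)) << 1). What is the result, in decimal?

325 = 0101000101
703 = 1010111111
→ ^ → 1111111010 = 1018
0x349 = 1101001001
→ | → 1111111011 = 1019
→ << 1 (mod 2^10) → 1111110110 = 1014

1014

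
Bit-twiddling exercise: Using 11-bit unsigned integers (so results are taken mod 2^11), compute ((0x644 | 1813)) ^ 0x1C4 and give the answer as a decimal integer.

1681

0x644 = 11001000100
1813 = 11100010101
→ | → 11101010101 = 1877
0x1C4 = 00111000100
→ ^ → 11010010001 = 1681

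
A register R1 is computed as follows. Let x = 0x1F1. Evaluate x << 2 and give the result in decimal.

0x1F1 = 00111110001
shift left by 2 → 11111000100 = 1988
(equivalently, 497 × 2^2 = 497 × 4)

1988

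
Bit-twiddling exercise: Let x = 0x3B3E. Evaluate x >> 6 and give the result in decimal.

0x3B3E = 11101100111110
shift right by 6 → 00000011101100 = 236
(equivalently, floor(15166 / 64))

236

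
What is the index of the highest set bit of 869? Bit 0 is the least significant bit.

869 = 1101100101
The topmost 1 is at position 9 (since 2^9 = 512 ≤ 869 < 1024).

9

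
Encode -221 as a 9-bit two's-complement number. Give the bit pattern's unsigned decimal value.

221 in 9 bits: 011011101
Invert: 100100010
Add 1:  100100011 = 291
(Check: 2^9 - 221 = 512 - 221 = 291.)

291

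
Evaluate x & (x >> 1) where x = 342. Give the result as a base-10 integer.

x = 101010110 = 342
x>>1 = 010101011
AND  = 000000010 = 2
(x & (x >> 1) has a 1 wherever x has two consecutive 1 bits.)

2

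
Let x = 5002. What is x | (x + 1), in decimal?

x = 1001110001010 = 5002
x + 1 = 1001110001011
OR    = 1001110001011 = 5003
(x | (x + 1) sets the lowest cleared bit.)

5003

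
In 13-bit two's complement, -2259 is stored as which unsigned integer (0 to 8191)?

5933

2259 in 13 bits: 0100011010011
Invert: 1011100101100
Add 1:  1011100101101 = 5933
(Check: 2^13 - 2259 = 8192 - 2259 = 5933.)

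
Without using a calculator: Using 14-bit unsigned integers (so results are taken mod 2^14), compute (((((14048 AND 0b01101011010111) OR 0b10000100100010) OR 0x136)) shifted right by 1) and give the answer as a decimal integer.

6651

14048 = 11011011100000
0b01101011010111 = 01101011010111
→ AND → 01001011000000 = 4800
0b10000100100010 = 10000100100010
→ OR → 11001111100010 = 13282
0x136 = 00000100110110
→ OR → 11001111110110 = 13302
→ shifted right by 1 → 01100111111011 = 6651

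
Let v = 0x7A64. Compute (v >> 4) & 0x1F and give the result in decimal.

v = 111101001100100
Shift right by 4: 11110100110
Mask low 5 bits: 00110 = 6

6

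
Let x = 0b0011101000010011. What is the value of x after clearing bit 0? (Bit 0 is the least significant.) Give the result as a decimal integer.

x = 0011101000010011
bit 0 is currently 1; clear it via x & ~(1 << 0) = x & ~1
→ 0011101000010010 = 14866

14866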